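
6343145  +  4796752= 11139897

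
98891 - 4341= 94550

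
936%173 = 71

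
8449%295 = 189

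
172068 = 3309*52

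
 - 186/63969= - 1+ 21261/21323 = - 0.00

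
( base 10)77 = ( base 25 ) 32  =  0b1001101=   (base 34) 29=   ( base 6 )205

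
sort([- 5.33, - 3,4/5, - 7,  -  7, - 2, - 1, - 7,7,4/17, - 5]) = [ - 7,-7, - 7,- 5.33, - 5, - 3, - 2,-1,4/17, 4/5,7]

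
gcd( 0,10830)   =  10830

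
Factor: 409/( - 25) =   -  5^( - 2 )*409^1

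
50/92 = 25/46=0.54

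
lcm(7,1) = 7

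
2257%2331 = 2257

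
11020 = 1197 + 9823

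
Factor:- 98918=-2^1 *49459^1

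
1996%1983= 13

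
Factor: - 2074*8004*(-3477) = 57719229192 =2^3*3^2*17^1 * 19^1 * 23^1*29^1*61^2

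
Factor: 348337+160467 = 508804 =2^2*131^1*971^1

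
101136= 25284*4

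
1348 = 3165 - 1817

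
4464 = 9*496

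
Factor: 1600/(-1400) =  - 2^3*7^(-1) = -8/7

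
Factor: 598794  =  2^1*3^1 * 7^1 * 53^1*269^1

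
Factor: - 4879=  - 7^1*17^1*41^1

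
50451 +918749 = 969200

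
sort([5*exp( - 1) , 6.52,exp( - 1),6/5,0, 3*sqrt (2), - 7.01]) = [ - 7.01,0,exp( - 1),6/5,  5*exp ( - 1 ), 3*sqrt( 2),6.52 ]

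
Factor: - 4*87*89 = - 30972= - 2^2 * 3^1 * 29^1*89^1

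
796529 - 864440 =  - 67911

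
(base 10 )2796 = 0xAEC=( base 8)5354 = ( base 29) 39C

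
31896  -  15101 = 16795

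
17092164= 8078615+9013549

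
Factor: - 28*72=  - 2^5*3^2*7^1=- 2016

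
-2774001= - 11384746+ 8610745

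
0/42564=0 = 0.00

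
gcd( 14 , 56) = 14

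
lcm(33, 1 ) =33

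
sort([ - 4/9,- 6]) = [-6,-4/9]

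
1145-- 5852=6997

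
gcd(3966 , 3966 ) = 3966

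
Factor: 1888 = 2^5*59^1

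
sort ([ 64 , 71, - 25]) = [ - 25,64, 71 ] 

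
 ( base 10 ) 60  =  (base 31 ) 1t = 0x3C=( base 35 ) 1p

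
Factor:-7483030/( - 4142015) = 2^1*113^ (  -  1)*281^1*2663^1*7331^( - 1 ) = 1496606/828403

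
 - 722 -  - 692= -30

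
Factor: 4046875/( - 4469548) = -2^( - 2)*5^6*7^1*37^1*617^( - 1 )*1811^( -1 ) 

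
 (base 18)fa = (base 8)430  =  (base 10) 280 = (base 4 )10120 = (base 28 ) A0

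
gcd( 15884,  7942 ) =7942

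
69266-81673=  - 12407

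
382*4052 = 1547864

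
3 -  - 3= 6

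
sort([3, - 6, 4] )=[ - 6,3, 4 ] 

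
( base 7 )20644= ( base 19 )E3H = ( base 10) 5128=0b1010000001000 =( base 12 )2b74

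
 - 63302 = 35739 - 99041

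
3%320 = 3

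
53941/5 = 10788 + 1/5= 10788.20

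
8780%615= 170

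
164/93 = 164/93= 1.76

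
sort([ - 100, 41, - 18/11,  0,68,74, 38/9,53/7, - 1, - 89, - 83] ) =[-100, - 89, - 83, - 18/11, - 1,0,  38/9,53/7, 41 , 68,  74 ]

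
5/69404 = 5/69404 = 0.00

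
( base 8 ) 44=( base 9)40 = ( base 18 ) 20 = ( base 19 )1H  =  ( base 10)36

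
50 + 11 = 61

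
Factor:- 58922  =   - 2^1 * 17^1 * 1733^1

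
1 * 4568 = 4568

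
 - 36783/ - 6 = 12261/2 = 6130.50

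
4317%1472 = 1373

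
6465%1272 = 105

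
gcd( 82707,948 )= 3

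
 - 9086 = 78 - 9164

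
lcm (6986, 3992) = 27944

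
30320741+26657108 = 56977849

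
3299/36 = 3299/36 = 91.64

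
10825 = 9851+974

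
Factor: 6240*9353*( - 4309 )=-2^5*3^1*5^1 * 13^1*31^1*47^1*139^1*199^1 = - 251484960480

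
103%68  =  35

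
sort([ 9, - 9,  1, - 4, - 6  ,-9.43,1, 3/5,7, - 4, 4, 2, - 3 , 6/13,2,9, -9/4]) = [ - 9.43, - 9, - 6,- 4, - 4, - 3 , -9/4,  6/13, 3/5,  1,  1,  2, 2, 4, 7 , 9,9]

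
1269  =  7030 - 5761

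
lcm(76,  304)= 304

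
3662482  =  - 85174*( - 43) 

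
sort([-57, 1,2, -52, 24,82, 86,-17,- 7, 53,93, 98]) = [-57,  -  52, - 17,-7, 1,2, 24, 53,82,86, 93,98 ]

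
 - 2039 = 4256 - 6295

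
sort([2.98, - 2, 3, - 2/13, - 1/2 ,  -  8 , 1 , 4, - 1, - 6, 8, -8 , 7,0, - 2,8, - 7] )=[ - 8, - 8,-7, - 6, - 2,-2, - 1,  -  1/2, - 2/13, 0, 1, 2.98,3, 4, 7 , 8, 8]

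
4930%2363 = 204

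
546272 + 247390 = 793662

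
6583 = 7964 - 1381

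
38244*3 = 114732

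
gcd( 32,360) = 8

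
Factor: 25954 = 2^1*19^1  *  683^1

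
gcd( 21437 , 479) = 1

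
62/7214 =31/3607 = 0.01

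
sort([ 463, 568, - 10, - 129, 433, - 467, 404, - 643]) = [ - 643, - 467, - 129, - 10, 404, 433,463,568 ]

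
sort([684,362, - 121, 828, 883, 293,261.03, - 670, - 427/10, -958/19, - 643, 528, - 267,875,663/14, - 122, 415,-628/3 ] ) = [  -  670,-643, - 267, - 628/3, - 122, - 121, - 958/19, - 427/10, 663/14, 261.03, 293, 362,  415, 528, 684,828, 875,883 ]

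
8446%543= 301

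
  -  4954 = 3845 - 8799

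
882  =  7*126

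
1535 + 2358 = 3893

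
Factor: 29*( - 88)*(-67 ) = 170984=2^3 * 11^1*29^1 * 67^1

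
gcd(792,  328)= 8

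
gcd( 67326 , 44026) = 2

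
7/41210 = 7/41210 = 0.00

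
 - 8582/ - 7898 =1  +  342/3949=1.09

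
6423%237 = 24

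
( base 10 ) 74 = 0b1001010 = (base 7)134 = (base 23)35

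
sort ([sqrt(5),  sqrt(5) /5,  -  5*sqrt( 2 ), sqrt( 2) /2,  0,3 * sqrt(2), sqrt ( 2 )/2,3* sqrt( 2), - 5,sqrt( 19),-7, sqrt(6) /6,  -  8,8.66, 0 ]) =[- 8, - 5*sqrt ( 2), - 7 ,-5 , 0, 0,sqrt ( 6)/6,  sqrt( 5 )/5, sqrt(2 )/2, sqrt( 2) /2, sqrt ( 5),3 * sqrt ( 2 ),3*sqrt(2), sqrt(19), 8.66] 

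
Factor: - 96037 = -137^1* 701^1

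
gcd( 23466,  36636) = 6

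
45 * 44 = 1980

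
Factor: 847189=7^1*37^1*3271^1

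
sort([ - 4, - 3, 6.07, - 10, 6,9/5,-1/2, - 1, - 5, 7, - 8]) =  [- 10, - 8, - 5, - 4, -3,-1, - 1/2,  9/5, 6, 6.07, 7]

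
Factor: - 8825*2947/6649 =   -  26007275/6649= - 5^2*7^1 * 61^( - 1 )*109^( - 1)*353^1*421^1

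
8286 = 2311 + 5975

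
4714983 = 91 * 51813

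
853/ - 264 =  - 853/264 = - 3.23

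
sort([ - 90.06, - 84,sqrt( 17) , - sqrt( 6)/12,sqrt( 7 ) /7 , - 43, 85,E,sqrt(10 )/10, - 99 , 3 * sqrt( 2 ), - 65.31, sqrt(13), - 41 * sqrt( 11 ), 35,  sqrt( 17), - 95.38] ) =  [ - 41*sqrt(11), - 99, - 95.38, - 90.06,-84, - 65.31, - 43, -sqrt(6 )/12,sqrt( 10 ) /10,sqrt( 7)/7, E,sqrt( 13 ), sqrt( 17),sqrt( 17), 3*sqrt ( 2), 35,85]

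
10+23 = 33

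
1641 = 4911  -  3270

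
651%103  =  33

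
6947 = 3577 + 3370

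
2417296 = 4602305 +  - 2185009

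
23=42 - 19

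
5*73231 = 366155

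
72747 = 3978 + 68769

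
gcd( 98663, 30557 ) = 1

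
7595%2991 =1613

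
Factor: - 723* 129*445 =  - 3^2 * 5^1*43^1*89^1*241^1 = -41503815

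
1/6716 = 1/6716 = 0.00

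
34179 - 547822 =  - 513643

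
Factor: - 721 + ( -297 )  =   - 1018 = - 2^1*509^1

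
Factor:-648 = - 2^3*3^4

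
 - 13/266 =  - 13/266 = - 0.05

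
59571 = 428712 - 369141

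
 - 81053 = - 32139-48914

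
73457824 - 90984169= - 17526345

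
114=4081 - 3967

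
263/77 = 263/77=3.42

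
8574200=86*99700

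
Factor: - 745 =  - 5^1 * 149^1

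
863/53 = 863/53=16.28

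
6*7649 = 45894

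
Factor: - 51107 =- 7^3*149^1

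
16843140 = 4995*3372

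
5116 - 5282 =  - 166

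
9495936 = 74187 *128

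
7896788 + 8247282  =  16144070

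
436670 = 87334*5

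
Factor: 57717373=7^1*23^1 * 37^1*9689^1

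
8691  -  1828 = 6863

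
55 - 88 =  -33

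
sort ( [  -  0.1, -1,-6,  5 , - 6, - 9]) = [  -  9, - 6 , - 6, - 1,-0.1 , 5 ]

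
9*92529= 832761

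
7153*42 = 300426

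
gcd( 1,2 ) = 1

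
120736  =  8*15092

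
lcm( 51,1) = 51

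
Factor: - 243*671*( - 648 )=2^3*3^9*11^1*61^1=105658344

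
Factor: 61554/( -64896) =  - 10259/10816 = -2^( - 6) * 13^( -2)*10259^1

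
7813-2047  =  5766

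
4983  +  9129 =14112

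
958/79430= 479/39715 = 0.01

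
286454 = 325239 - 38785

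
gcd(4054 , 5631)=1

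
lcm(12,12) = 12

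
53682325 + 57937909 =111620234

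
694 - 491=203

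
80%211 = 80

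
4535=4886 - 351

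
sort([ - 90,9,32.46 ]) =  [ - 90,9, 32.46 ]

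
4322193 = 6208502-1886309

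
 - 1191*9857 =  - 11739687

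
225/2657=225/2657 = 0.08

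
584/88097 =584/88097 =0.01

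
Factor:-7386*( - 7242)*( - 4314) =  - 2^3*3^3*17^1*71^1*719^1*1231^1= - 230753323368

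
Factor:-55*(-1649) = 5^1*11^1*17^1 *97^1 = 90695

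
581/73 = 581/73 =7.96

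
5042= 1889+3153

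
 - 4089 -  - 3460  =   - 629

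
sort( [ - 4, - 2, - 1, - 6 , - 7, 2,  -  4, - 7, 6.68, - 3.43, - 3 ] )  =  [ - 7, -7, - 6, - 4, - 4, - 3.43,  -  3, - 2,-1,  2,  6.68]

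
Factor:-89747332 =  - 2^2*22436833^1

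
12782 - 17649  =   - 4867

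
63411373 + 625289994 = 688701367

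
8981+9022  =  18003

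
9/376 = 9/376  =  0.02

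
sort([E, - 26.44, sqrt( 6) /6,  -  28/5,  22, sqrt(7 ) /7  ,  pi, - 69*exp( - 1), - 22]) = [ - 26.44,  -  69 *exp(-1),  -  22,-28/5 , sqrt( 7)/7,sqrt (6)/6,E,pi,22 ]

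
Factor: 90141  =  3^1 *30047^1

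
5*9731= 48655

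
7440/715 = 10 + 58/143 = 10.41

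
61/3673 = 61/3673 = 0.02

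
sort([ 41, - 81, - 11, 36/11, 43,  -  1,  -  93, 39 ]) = [-93,-81, - 11, - 1,  36/11,39, 41,43]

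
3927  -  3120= 807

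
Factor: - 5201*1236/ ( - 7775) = 2^2*3^1*5^( - 2)*7^1 *103^1 * 311^( - 1 )*743^1=6428436/7775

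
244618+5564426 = 5809044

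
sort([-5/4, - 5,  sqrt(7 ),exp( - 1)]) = [ - 5, - 5/4, exp( - 1 ),sqrt( 7 ) ]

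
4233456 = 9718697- 5485241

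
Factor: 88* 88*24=2^9 *3^1*11^2 = 185856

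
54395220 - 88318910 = -33923690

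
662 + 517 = 1179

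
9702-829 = 8873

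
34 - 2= 32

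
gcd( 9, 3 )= 3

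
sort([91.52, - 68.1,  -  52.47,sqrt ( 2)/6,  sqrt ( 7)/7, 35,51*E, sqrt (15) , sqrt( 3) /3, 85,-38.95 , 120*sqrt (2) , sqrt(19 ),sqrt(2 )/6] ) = [-68.1,  -  52.47,-38.95,sqrt(2 )/6, sqrt(2)/6,sqrt(7)/7,  sqrt(3)/3,sqrt(15),sqrt(19), 35,85 , 91.52, 51*E,120*sqrt( 2)]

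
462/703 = 462/703 = 0.66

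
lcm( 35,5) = 35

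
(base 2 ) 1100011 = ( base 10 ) 99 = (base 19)54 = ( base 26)3L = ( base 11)90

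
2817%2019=798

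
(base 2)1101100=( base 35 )33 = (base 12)90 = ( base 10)108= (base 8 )154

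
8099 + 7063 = 15162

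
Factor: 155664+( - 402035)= - 246371= - 246371^1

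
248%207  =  41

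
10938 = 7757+3181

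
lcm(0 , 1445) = 0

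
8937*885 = 7909245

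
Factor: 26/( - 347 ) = -2^1  *13^1*347^(-1)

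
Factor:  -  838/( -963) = 2^1*3^( - 2 )*107^ ( - 1) *419^1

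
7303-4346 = 2957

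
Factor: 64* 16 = 1024 = 2^10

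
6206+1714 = 7920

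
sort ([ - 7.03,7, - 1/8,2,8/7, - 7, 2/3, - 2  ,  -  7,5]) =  [ - 7.03,-7,  -  7, - 2, - 1/8,2/3,8/7, 2 , 5,7]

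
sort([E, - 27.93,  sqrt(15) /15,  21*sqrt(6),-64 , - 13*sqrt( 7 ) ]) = [ - 64,-13*sqrt(7 ), - 27.93, sqrt (15 )/15,E, 21*sqrt( 6 )]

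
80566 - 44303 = 36263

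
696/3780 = 58/315= 0.18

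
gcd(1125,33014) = 1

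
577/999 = 577/999 = 0.58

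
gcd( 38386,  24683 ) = 1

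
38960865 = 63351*615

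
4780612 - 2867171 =1913441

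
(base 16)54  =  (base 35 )2E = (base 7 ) 150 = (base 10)84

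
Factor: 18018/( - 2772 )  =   - 2^( - 1 )*13^1 = -13/2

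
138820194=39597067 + 99223127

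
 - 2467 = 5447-7914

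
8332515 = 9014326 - 681811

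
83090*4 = 332360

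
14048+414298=428346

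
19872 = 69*288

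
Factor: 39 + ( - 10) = 29 = 29^1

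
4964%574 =372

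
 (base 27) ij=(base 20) 155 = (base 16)1F9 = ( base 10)505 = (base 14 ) 281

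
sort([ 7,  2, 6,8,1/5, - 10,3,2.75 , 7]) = [ - 10 , 1/5,2,  2.75, 3, 6,7, 7 , 8] 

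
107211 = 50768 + 56443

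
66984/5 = 66984/5 = 13396.80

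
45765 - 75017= -29252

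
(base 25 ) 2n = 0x49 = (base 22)37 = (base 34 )25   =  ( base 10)73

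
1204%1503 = 1204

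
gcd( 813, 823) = 1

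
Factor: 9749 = 9749^1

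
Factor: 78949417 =167^1*472751^1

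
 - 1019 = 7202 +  - 8221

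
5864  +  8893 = 14757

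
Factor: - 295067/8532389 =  - 23^1*503^( - 1)*12829^1*16963^(-1)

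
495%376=119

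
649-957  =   - 308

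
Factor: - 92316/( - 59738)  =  6594/4267 = 2^1*3^1*7^1*17^( - 1)*157^1 * 251^(  -  1)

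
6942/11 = 631  +  1/11=631.09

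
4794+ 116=4910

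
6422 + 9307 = 15729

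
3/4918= 3/4918 = 0.00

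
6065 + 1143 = 7208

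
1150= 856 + 294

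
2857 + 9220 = 12077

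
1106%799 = 307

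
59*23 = 1357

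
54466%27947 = 26519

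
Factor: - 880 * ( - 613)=539440  =  2^4*5^1*11^1 * 613^1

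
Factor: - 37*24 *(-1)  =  2^3*3^1  *37^1 =888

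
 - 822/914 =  - 1 + 46/457 = - 0.90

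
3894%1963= 1931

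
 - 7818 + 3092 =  - 4726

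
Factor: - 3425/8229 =-3^( -1 )*5^2 * 13^ ( - 1)*137^1 * 211^(-1 ) 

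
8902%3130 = 2642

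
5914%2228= 1458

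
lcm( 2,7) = 14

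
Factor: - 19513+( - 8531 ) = -28044 = - 2^2*3^2*19^1 * 41^1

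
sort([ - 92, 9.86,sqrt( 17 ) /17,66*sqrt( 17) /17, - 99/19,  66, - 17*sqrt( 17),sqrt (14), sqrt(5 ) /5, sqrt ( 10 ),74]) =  [-92, - 17* sqrt(17 ), - 99/19,sqrt(17)/17,sqrt (5) /5, sqrt(10 ),  sqrt(14),9.86,66 * sqrt( 17 )/17, 66,74]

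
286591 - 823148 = - 536557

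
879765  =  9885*89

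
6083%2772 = 539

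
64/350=32/175 =0.18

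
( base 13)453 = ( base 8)1350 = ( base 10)744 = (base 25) 14J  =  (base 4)23220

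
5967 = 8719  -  2752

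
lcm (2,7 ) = 14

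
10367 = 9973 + 394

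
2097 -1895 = 202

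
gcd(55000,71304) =8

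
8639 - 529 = 8110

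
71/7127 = 71/7127  =  0.01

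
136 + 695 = 831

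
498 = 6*83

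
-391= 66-457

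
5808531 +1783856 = 7592387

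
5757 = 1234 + 4523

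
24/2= 12 = 12.00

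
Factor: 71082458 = 2^1* 19^1 *1870591^1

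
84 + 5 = 89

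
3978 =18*221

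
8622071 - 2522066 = 6100005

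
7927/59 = 134 + 21/59 = 134.36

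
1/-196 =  - 1/196 = - 0.01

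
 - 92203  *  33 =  - 3042699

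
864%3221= 864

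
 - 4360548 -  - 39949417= 35588869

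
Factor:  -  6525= -3^2*5^2 * 29^1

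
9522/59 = 161 + 23/59 = 161.39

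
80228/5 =80228/5 = 16045.60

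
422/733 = 422/733 = 0.58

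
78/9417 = 26/3139 = 0.01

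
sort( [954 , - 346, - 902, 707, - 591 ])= [ - 902, - 591,-346,707, 954 ]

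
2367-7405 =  - 5038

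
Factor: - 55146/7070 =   -  3^1*5^( - 1) * 13^1 = - 39/5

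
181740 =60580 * 3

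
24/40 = 3/5 = 0.60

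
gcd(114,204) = 6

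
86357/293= 294 + 215/293 = 294.73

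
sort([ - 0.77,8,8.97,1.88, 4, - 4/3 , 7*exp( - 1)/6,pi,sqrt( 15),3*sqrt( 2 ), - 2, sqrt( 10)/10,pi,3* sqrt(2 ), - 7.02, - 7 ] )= [-7.02, - 7,-2, - 4/3,  -  0.77,sqrt (10) /10,7*exp( - 1 )/6, 1.88 , pi,pi,sqrt( 15),  4,3*sqrt (2 ),3*sqrt( 2),8, 8.97 ] 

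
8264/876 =9 + 95/219 = 9.43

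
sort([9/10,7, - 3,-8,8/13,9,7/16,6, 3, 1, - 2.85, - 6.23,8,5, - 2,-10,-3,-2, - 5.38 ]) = [ - 10, - 8,  -  6.23, - 5.38, - 3 , - 3, - 2.85 , - 2, - 2, 7/16,8/13,9/10, 1  ,  3  ,  5,6,7, 8,9 ] 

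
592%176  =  64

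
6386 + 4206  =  10592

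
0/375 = 0= 0.00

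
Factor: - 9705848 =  - 2^3*41^1*127^1*233^1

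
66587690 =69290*961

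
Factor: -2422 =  - 2^1*7^1*173^1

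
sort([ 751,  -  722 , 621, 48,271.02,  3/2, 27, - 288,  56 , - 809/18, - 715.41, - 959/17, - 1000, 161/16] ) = [ - 1000,-722, - 715.41,  -  288 ,-959/17, - 809/18,3/2,161/16,27,48,56 , 271.02, 621 , 751]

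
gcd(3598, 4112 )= 514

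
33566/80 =419 + 23/40 = 419.57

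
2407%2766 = 2407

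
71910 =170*423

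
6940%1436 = 1196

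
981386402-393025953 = 588360449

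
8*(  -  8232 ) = - 65856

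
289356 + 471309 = 760665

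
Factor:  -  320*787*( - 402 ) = 101239680 = 2^7 * 3^1*5^1* 67^1 * 787^1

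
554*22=12188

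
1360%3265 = 1360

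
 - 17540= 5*( - 3508)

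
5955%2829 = 297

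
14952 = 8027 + 6925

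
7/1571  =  7/1571 =0.00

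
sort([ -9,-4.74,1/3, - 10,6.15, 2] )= [ - 10, - 9, -4.74 , 1/3,2, 6.15 ] 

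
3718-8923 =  - 5205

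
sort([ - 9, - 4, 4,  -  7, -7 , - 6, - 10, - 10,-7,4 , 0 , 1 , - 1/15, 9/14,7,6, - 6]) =[ - 10 , - 10 , - 9, - 7, - 7 , - 7, - 6, - 6 , - 4, - 1/15,0 , 9/14 , 1 , 4,4,6,7] 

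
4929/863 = 4929/863 =5.71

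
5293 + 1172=6465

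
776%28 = 20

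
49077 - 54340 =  - 5263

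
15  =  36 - 21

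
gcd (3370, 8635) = 5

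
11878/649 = 18 + 196/649 = 18.30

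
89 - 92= - 3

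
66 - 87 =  - 21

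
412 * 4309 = 1775308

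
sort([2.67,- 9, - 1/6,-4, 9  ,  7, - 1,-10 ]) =[ - 10, - 9,-4, - 1,-1/6,2.67,7,  9]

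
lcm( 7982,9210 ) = 119730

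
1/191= 1/191 = 0.01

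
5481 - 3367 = 2114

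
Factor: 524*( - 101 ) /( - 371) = 2^2*7^( - 1 )*53^(-1 )*101^1*131^1 = 52924/371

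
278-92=186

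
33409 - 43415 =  - 10006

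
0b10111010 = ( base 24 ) 7I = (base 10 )186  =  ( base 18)a6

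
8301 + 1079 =9380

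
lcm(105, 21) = 105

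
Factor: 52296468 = 2^2 * 3^1*7^1*622577^1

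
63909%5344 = 5125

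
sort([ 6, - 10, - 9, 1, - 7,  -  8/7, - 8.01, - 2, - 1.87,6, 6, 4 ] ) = [ - 10, - 9, - 8.01, - 7, - 2,-1.87, - 8/7, 1, 4, 6 , 6,6 ] 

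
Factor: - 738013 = -421^1*1753^1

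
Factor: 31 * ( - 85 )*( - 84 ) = 2^2  *  3^1*5^1*7^1 * 17^1*31^1 = 221340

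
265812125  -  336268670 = -70456545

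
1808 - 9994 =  - 8186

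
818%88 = 26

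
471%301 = 170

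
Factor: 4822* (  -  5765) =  - 27798830 = - 2^1 * 5^1 * 1153^1*2411^1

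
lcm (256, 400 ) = 6400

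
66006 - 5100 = 60906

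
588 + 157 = 745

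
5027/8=5027/8=628.38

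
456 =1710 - 1254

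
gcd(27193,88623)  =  1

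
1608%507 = 87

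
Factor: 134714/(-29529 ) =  - 698/153 = -2^1*3^( - 2) * 17^(-1)*349^1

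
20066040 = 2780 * 7218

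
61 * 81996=5001756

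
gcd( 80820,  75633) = 3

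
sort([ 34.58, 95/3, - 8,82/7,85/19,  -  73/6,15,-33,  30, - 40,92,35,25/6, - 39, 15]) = [ - 40,-39,- 33, - 73/6 , - 8 , 25/6,85/19, 82/7 , 15, 15, 30,  95/3, 34.58,35,92] 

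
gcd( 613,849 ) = 1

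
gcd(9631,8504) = 1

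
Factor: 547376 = 2^4*34211^1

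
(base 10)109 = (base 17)67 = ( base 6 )301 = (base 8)155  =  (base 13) 85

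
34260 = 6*5710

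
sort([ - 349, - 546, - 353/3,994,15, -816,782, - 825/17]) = [ - 816, - 546,-349, - 353/3 ,  -  825/17, 15,  782,994 ]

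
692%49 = 6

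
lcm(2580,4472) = 67080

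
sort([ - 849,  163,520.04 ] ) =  [ - 849 , 163,  520.04 ]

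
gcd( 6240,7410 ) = 390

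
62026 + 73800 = 135826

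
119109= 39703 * 3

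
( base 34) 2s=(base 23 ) 44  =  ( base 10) 96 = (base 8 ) 140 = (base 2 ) 1100000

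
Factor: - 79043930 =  - 2^1*5^1*7^1 * 229^1 * 4931^1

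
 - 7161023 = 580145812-587306835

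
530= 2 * 265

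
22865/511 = 22865/511 =44.75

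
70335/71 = 70335/71 = 990.63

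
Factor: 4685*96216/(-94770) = -15025732/3159=-2^2 * 3^( - 5)*13^(-1 )*19^1*211^1*937^1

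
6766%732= 178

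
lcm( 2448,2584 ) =46512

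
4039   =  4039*1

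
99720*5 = 498600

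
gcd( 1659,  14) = 7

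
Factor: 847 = 7^1*11^2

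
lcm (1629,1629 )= 1629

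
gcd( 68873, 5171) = 1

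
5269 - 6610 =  - 1341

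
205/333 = 205/333 =0.62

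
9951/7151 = 9951/7151  =  1.39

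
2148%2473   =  2148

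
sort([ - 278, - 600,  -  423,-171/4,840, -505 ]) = [ - 600,-505, -423, -278,-171/4,840 ]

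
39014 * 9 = 351126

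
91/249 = 91/249 = 0.37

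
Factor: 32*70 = 2^6 * 5^1 * 7^1=2240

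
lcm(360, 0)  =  0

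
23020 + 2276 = 25296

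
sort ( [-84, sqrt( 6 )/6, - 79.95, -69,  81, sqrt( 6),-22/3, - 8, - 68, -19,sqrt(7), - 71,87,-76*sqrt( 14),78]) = [ - 76*sqrt( 14),  -  84, - 79.95,-71,  -  69, - 68, - 19, - 8,-22/3, sqrt(6)/6, sqrt( 6), sqrt(7), 78, 81, 87]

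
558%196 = 166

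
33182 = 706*47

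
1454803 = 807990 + 646813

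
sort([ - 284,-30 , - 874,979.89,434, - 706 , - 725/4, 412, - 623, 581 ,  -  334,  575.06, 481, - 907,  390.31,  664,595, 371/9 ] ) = [ - 907 , - 874, - 706 , - 623,- 334,-284 , - 725/4 , - 30, 371/9,390.31,412,434,481,575.06 , 581, 595, 664,979.89]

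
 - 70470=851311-921781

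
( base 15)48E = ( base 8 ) 2012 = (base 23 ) 1lm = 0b10000001010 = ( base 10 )1034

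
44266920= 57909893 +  - 13642973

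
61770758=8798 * 7021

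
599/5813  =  599/5813 = 0.10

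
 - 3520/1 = - 3520 = - 3520.00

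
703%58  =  7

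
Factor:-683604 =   -  2^2*3^2*17^1*1117^1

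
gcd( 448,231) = 7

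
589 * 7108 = 4186612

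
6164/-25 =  - 247 + 11/25 = -246.56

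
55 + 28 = 83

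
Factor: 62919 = 3^2*6991^1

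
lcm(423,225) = 10575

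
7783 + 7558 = 15341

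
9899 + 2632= 12531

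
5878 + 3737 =9615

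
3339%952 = 483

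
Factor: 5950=2^1 * 5^2 * 7^1*17^1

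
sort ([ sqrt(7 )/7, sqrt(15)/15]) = [sqrt(  15)/15, sqrt( 7) /7 ] 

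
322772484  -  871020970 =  - 548248486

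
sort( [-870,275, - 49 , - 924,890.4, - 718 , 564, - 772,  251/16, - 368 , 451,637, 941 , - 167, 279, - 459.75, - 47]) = [-924,  -  870,  -  772, - 718, - 459.75, - 368,-167, - 49, - 47 , 251/16,275,279 , 451 , 564, 637,890.4, 941] 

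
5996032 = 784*7648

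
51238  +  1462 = 52700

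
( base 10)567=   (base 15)27C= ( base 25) mh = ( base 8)1067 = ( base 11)476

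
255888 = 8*31986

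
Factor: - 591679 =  - 11^1*19^2 * 149^1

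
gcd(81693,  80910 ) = 261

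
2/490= 1/245=0.00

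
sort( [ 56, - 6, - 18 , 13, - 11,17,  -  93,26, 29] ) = [ - 93, - 18,-11 , - 6, 13, 17,26,29, 56 ]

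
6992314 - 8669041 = -1676727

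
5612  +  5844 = 11456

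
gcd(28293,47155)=9431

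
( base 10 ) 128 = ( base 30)48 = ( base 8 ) 200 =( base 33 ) 3t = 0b10000000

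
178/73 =178/73 =2.44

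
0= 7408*0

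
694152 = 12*57846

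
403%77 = 18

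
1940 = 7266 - 5326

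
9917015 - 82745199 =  - 72828184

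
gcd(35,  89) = 1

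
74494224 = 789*94416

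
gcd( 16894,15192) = 2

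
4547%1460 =167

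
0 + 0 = 0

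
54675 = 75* 729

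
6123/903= 6 + 235/301 = 6.78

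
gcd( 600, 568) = 8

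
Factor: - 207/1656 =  - 2^( - 3 ) = - 1/8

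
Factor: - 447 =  - 3^1*149^1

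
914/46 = 19 + 20/23 = 19.87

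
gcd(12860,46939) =643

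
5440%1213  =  588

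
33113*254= 8410702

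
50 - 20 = 30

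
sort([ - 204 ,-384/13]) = [- 204, -384/13] 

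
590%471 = 119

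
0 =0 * 20709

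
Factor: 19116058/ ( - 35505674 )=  - 9558029/17752837 = - 13^1*17^1 *61^1*709^1*17752837^( - 1 )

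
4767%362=61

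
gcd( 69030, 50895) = 585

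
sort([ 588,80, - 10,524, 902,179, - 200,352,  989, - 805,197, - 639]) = [-805, - 639, - 200, - 10,80,179,197,352 , 524,588, 902,989] 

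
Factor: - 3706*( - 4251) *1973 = 2^1 *3^1*13^1*17^1* 109^2*1973^1 = 31083048438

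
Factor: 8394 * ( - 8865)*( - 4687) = 2^1 * 3^3*5^1 *43^1*109^1*197^1*1399^1 = 348772840470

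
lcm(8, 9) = 72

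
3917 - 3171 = 746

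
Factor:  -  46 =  - 2^1*23^1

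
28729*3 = 86187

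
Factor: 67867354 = 2^1*19^1*101^1*17683^1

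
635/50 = 12 + 7/10 =12.70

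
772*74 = 57128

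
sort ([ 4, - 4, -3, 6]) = [ - 4, - 3,4, 6] 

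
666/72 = 9 + 1/4 = 9.25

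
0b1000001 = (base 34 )1v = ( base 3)2102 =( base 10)65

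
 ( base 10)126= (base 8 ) 176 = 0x7e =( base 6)330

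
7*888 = 6216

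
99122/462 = 214 + 127/231=   214.55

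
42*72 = 3024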